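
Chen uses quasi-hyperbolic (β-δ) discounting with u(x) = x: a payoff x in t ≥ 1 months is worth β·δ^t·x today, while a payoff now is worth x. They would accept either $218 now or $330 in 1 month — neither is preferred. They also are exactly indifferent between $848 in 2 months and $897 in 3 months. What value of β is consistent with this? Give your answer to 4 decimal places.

From the later pair, β·δ^2·848 = β·δ^3·897; dividing through, δ = 848/897 = 0.94537.
The first indifference: 218 = β·δ·330, so β = 218/(δ·330) = 218/(0.94537·330) ≈ 0.6988.

β ≈ 0.6988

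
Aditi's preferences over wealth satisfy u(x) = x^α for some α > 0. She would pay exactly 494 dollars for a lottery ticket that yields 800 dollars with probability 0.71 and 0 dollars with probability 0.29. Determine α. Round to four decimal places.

α ≈ 0.7104

The lottery's expected utility is 0.71·u(800) + 0.29·u(0) = 0.71·800^α (since u(0) = 0 for α > 0).
Equating: 494^α = 0.71·800^α, i.e. 0.6175^α = 0.71.
Take logs: α = ln 0.71 / ln(494/800) ≈ 0.710448.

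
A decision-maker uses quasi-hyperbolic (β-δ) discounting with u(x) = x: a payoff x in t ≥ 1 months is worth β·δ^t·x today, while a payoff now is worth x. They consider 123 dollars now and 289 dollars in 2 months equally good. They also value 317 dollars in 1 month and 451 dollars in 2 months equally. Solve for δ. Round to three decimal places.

δ ≈ 0.703

Both payoffs in the second observation are in the future, so β drops out: δ^1·317 = δ^2·451 ⇒ δ = 317/451 = 0.70288.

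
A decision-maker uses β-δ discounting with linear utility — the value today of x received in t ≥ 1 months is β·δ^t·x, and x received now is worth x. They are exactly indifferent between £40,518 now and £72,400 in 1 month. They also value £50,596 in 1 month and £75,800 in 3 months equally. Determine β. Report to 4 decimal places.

The second indifference involves only future payoffs, so β cancels: β·δ^1·50596 = β·δ^3·75800, giving δ^2 = 50596/75800 = 0.66749, so δ = 0.81700.
Now use the now-vs-future pair: 40518 = β·δ·72400 gives β = 40518/(0.81700·72400) ≈ 0.6850.

β ≈ 0.6850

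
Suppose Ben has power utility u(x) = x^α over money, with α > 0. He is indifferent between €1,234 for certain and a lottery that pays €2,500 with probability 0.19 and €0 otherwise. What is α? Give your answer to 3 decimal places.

α ≈ 2.352

EU(lottery) = 0.19·2500^α + 0.81·0 = 0.19·2500^α.
Setting u(1234) equal to that: 1234^α = 0.19·2500^α ⇒ (1234/2500)^α = 0.19.
Take logs: α = ln 0.19 / ln(1234/2500) ≈ 2.35221.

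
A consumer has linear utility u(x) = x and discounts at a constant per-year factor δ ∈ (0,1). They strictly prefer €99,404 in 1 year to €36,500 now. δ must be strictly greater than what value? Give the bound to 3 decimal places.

Comparing present values: 36500 < δ·99404.
Dividing through by 99404 gives δ > 0.36719.

δ > 0.367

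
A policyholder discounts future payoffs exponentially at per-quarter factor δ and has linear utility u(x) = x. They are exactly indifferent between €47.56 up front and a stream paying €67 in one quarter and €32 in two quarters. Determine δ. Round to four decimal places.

The stream is worth 67δ + 32δ² today, so 67δ + 32δ² = 47.56.
Rearranged: 32δ² + 67δ − 47.56 = 0.
By the quadratic formula (taking the positive root), δ = (−67 + √10576.68) / 64 ≈ 0.5600.

δ ≈ 0.5600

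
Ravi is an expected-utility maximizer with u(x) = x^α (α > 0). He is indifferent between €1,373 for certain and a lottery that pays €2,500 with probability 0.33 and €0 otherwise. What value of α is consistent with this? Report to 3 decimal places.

The lottery's expected utility is 0.33·u(2500) + 0.67·u(0) = 0.33·2500^α (since u(0) = 0 for α > 0).
Equating: 1373^α = 0.33·2500^α, i.e. 0.5492^α = 0.33.
Taking logs: α·ln(1373/2500) = ln(0.33), so α = -1.108663 / -0.599293 ≈ 1.850.

α ≈ 1.850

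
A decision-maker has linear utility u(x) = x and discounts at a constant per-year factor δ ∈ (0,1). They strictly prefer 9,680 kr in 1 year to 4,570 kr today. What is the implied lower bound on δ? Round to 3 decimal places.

δ > 0.472

Comparing present values: 4570 < δ·9680.
Dividing through by 9680 gives δ > 0.47211.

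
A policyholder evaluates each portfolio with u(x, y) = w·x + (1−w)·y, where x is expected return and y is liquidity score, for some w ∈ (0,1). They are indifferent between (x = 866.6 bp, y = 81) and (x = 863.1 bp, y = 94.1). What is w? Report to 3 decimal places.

Equating utilities: w·866.6 + (1−w)·81 = w·863.1 + (1−w)·94.1.
Rearranging, 3.5·w − 13.1·(1−w) = 0.
Hence w = 13.1/(3.5+13.1) = 13.1/16.6 = 0.789.

w = 0.789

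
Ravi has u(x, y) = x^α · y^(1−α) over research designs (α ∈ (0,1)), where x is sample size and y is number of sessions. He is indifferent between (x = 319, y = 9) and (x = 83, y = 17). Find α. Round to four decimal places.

α ≈ 0.3208

Set the two utilities equal: 319^α·9^(1−α) = 83^α·17^(1−α).
Rearrange to (319/83)^α = (17/9)^(1−α) and take logs: α·1.3463505 = (1−α)·0.6359888.
Thus α·(1.9823393) = 0.6359888, so α = 0.6359888/1.9823393 ≈ 0.3208.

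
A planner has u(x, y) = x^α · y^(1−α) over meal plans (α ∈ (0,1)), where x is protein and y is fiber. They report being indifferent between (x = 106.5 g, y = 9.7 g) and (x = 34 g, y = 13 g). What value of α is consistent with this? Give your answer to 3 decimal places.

α ≈ 0.204

Indifference: 106.5^α · 9.7^(1−α) = 34^α · 13^(1−α).
Taking logs: α·ln 106.5 + (1−α)·ln 9.7 = α·ln 34 + (1−α)·ln 13, i.e. α·1.141784 = (1−α)·0.292823.
Thus α·(1.434607) = 0.292823, so α = 0.292823/1.434607 ≈ 0.204.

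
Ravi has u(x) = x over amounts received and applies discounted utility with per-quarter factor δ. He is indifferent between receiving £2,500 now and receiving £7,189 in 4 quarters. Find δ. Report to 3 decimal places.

The payoff in 4 quarters is discounted by δ^4, so u(2500) = δ^4·u(7189) and δ^4 = u(2500)/u(7189).
With u(x) = x: δ^4 = 2500/7189 = 0.34775.
So δ = 0.34775^(1/4) ≈ 0.768.

δ ≈ 0.768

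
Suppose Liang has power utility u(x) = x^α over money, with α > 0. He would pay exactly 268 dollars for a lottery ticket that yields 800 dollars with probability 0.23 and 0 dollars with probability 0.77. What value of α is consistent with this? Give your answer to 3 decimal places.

α ≈ 1.344

The lottery's expected utility is 0.23·u(800) + 0.77·u(0) = 0.23·800^α (since u(0) = 0 for α > 0).
Indifference: 268^α = 0.23·800^α, so (268/800)^α = 0.23.
Take logs: α = ln 0.23 / ln(268/800) ≈ 1.34386.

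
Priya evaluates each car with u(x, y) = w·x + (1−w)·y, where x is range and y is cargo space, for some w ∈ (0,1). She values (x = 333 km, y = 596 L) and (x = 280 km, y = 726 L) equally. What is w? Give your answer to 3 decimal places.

w = 0.710

Indifference: w·333 + (1−w)·596 = w·280 + (1−w)·726.
Rearranging, 53·w − 130·(1−w) = 0.
The marginal rate of substitution is 130/53, so w = 130/(53+130) = 0.710.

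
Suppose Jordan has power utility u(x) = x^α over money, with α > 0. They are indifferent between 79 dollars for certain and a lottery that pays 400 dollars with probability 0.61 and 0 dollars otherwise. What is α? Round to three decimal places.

EU(lottery) = 0.61·400^α + 0.39·0 = 0.61·400^α.
Equating: 79^α = 0.61·400^α, i.e. 0.1975^α = 0.61.
Take logs: α = ln 0.61 / ln(79/400) ≈ 0.30474.

α ≈ 0.305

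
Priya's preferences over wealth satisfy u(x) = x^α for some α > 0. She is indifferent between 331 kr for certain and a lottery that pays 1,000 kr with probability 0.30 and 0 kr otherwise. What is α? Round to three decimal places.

The lottery's expected utility is 0.30·u(1000) + 0.70·u(0) = 0.30·1000^α (since u(0) = 0 for α > 0).
Equating: 331^α = 0.30·1000^α, i.e. 0.3310^α = 0.30.
α = ln(0.30) / ln(331/1000) = -1.203973/-1.105637 ≈ 1.089.

α ≈ 1.089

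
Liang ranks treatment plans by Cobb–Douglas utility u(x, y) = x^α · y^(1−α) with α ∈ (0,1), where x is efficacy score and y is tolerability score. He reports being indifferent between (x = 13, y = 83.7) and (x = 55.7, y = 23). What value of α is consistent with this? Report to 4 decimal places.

The Cobb–Douglas utilities coincide, so 13^α·83.7^(1−α) = 55.7^α·23^(1−α).
(13/55.7)^α = (23/83.7)^(1−α); take logs: α·ln(13/55.7) = (1−α)·ln(23/83.7), i.e. α·-1.4550308 = (1−α)·-1.2917448.
Thus α·(-2.7467756) = -1.2917448, so α = -1.2917448/-2.7467756 ≈ 0.4703.

α ≈ 0.4703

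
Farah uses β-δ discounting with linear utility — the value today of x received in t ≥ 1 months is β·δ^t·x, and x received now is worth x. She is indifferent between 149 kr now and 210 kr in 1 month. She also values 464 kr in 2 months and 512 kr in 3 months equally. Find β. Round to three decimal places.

The second indifference involves only future payoffs, so β cancels: β·δ^2·464 = β·δ^3·512, giving δ = 464/512 = 0.90625.
The first indifference: 149 = β·δ·210, so β = 149/(δ·210) = 149/(0.90625·210) ≈ 0.783.

β ≈ 0.783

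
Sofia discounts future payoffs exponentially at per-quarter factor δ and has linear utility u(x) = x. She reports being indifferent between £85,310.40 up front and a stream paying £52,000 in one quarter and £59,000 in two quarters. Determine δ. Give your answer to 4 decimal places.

Present value of the stream is 52000·δ + 59000·δ². Indifference gives 52000δ + 59000δ² = 85310.40.
That is, 59000δ² + 52000δ − 85310.40 = 0, a quadratic in δ.
The positive root is δ = [−52000 + √(52000² + 4·59000·85310.40)] / (2·59000) = (−52000 + 151120.000)/118000 ≈ 0.8400.

δ ≈ 0.8400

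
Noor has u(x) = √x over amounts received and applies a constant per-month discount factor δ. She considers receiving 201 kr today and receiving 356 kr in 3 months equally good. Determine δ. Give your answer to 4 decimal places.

Indifference means u(201) = δ^3 · u(356), so δ^3 = u(201)/u(356).
With u(x) = √x: δ^3 = √201/√356 = √(201/356) = 0.75140.
Taking the cube root: δ = 0.75140^(1/3) ≈ 0.9091.

δ ≈ 0.9091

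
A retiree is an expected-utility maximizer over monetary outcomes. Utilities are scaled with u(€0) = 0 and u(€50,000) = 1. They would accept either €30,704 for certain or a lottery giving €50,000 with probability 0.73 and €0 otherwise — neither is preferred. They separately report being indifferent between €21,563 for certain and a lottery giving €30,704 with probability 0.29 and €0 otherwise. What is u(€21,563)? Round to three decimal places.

First, u(€30,704) = 0.73·u(€50,000) + 0.27·u(€0) = 0.73.
Chaining: u(€21,563) = 0.29·0.73 + 0.71·0.00 = 0.2117.

0.212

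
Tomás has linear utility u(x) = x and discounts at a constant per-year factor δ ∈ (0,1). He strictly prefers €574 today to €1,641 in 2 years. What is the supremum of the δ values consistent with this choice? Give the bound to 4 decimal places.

δ < 0.5914

Under u(x) = x this choice says 574 > δ^2·1641.
Hence δ^2 < 574/1641 = 0.34979, and x ↦ x^(1/2) is increasing on (0,∞).
δ < (574/1641)^(1/2) ≈ 0.5914.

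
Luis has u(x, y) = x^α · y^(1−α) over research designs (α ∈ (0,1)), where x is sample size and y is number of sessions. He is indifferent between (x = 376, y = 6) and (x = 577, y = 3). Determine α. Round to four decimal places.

α ≈ 0.6181

Set the two utilities equal: 376^α·6^(1−α) = 577^α·3^(1−α).
Taking logs: α·ln 376 + (1−α)·ln 6 = α·ln 577 + (1−α)·ln 3, i.e. α·-0.4282531 = (1−α)·-0.6931472.
Thus α·(-1.1214003) = -0.6931472, so α = -0.6931472/-1.1214003 ≈ 0.6181.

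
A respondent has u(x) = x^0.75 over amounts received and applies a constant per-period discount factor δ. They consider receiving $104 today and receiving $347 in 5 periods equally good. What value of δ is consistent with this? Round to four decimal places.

The payoff in 5 periods is discounted by δ^5, so u(104) = δ^5·u(347) and δ^5 = u(104)/u(347).
Since u(x) = x^0.75, δ^5 = (104/347)^0.75 = 0.29971^0.75 = 0.40507.
So δ = 0.40507^(1/5) ≈ 0.8347.

δ ≈ 0.8347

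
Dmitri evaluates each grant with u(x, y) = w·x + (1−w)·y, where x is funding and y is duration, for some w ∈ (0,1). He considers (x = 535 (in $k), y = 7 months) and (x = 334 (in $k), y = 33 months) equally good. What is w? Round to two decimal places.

Indifference: w·535 + (1−w)·7 = w·334 + (1−w)·33.
Collecting terms: w·201 = (1−w)·26.
So w/(1−w) = 26/201 = 0.1294, giving w = 26/(201+26) = 0.11.

w = 0.11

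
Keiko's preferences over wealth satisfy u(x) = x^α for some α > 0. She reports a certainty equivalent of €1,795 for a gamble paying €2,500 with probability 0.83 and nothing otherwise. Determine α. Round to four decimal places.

α ≈ 0.5624

EU(lottery) = 0.83·2500^α + 0.17·0 = 0.83·2500^α.
Equating: 1795^α = 0.83·2500^α, i.e. 0.7180^α = 0.83.
α = ln(0.83) / ln(1795/2500) = -0.1863296/-0.3312857 ≈ 0.5624.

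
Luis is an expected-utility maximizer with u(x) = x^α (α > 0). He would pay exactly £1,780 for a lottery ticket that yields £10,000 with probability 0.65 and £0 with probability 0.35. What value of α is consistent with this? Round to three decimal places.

α ≈ 0.250

Since u(0) = 0, the lottery's EU is 0.65·10000^α.
Setting u(1780) equal to that: 1780^α = 0.65·10000^α ⇒ (1780/10000)^α = 0.65.
Take logs: α = ln 0.65 / ln(1780/10000) ≈ 0.24959.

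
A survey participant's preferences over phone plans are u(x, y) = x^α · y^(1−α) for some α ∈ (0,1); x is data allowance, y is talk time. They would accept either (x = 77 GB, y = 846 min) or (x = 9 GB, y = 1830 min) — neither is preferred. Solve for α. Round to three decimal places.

The Cobb–Douglas utilities coincide, so 77^α·846^(1−α) = 9^α·1830^(1−α).
Taking logs: α·ln 77 + (1−α)·ln 846 = α·ln 9 + (1−α)·ln 1830, i.e. α·2.146581 = (1−α)·0.771552.
So α/(1−α) = (0.771552)/(2.146581) = 0.359433, and α = 0.359433/1.359433 ≈ 0.264.

α ≈ 0.264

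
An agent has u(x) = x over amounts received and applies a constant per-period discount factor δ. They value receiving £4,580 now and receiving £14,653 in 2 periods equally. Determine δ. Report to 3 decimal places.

δ ≈ 0.559

Indifference means u(4580) = δ^2 · u(14653), so δ^2 = u(4580)/u(14653).
With u(x) = x: δ^2 = 4580/14653 = 0.31256.
Taking the square root: δ = 0.31256^(1/2) ≈ 0.559.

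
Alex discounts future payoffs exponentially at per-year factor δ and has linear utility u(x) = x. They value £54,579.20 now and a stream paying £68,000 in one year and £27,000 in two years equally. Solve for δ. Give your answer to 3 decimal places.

The stream is worth 68000δ + 27000δ² today, so 68000δ + 27000δ² = 54579.20.
That is, 27000δ² + 68000δ − 54579.20 = 0, a quadratic in δ.
By the quadratic formula (taking the positive root), δ = (−68000 + √10518553600.00) / 54000 ≈ 0.640.

δ ≈ 0.640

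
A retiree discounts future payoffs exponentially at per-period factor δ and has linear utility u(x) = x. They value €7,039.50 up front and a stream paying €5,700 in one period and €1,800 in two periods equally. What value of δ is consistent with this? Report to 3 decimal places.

Equating present values: 7039.50 = 5700δ + 1800δ².
Rearranged: 1800δ² + 5700δ − 7039.50 = 0.
The positive root is δ = [−5700 + √(5700² + 4·1800·7039.50)] / (2·1800) = (−5700 + 9120.000)/3600 ≈ 0.950.

δ ≈ 0.950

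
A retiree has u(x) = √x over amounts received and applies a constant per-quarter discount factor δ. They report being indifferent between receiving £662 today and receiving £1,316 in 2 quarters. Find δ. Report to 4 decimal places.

Equating discounted utilities: u(662) = δ^2·u(1316) ⇒ δ^2 = u(662)/u(1316).
Since u(x) = √x, δ^2 = √(662/1316) = 0.70925.
So δ = 0.70925^(1/2) ≈ 0.8422.

δ ≈ 0.8422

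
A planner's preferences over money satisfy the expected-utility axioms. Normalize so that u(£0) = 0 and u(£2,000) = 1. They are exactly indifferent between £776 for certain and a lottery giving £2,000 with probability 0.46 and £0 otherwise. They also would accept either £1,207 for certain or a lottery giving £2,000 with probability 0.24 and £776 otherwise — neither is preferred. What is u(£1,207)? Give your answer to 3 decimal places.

First, u(£776) = 0.46·u(£2,000) + 0.54·u(£0) = 0.46.
Then u(£1,207) = 0.24·u(£2,000) + 0.76·u(£776) = 0.24·1.00 + 0.76·0.46 = 0.5896.

0.590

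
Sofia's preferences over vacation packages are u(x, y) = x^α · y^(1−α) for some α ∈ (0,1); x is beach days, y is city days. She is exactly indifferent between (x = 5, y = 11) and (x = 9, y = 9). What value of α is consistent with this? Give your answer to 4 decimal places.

α ≈ 0.2545

The Cobb–Douglas utilities coincide, so 5^α·11^(1−α) = 9^α·9^(1−α).
Taking logs: α·ln 5 + (1−α)·ln 11 = α·ln 9 + (1−α)·ln 9, i.e. α·-0.5877867 = (1−α)·-0.2006707.
So α/(1−α) = (-0.2006707)/(-0.5877867) = 0.3414005, and α = 0.3414005/1.3414005 ≈ 0.2545.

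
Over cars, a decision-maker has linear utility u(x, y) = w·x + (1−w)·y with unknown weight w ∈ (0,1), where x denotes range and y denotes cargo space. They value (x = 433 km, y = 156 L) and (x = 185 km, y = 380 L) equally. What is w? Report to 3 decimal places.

w = 0.475

Equating utilities: w·433 + (1−w)·156 = w·185 + (1−w)·380.
Collecting terms: w·248 = (1−w)·224.
Hence w = 224/(248+224) = 224/472 = 0.475.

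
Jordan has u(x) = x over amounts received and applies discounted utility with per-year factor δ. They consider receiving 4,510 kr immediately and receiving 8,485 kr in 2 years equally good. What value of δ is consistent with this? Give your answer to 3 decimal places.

Equating discounted utilities: u(4510) = δ^2·u(8485) ⇒ δ^2 = u(4510)/u(8485).
With u(x) = x: δ^2 = 4510/8485 = 0.53153.
Hence δ = (0.53153)^(1/2) = 0.72906.

δ ≈ 0.729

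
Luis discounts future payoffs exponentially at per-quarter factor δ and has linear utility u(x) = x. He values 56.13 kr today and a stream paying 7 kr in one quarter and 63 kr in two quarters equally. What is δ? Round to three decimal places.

δ ≈ 0.890

Present value of the stream is 7·δ + 63·δ². Indifference gives 7δ + 63δ² = 56.13.
That is, 63δ² + 7δ − 56.13 = 0, a quadratic in δ.
The positive root is δ = [−7 + √(7² + 4·63·56.13)] / (2·63) = (−7 + 119.138)/126 ≈ 0.890.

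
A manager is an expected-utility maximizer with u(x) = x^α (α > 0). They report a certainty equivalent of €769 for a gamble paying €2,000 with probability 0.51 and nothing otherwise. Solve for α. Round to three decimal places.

The lottery's expected utility is 0.51·u(2000) + 0.49·u(0) = 0.51·2000^α (since u(0) = 0 for α > 0).
Indifference: 769^α = 0.51·2000^α, so (769/2000)^α = 0.51.
Take logs: α = ln 0.51 / ln(769/2000) ≈ 0.70447.

α ≈ 0.704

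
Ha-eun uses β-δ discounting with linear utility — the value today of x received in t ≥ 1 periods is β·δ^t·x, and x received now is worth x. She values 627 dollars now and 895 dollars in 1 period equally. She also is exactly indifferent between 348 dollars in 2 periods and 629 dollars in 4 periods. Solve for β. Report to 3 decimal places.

β ≈ 0.942

Both payoffs in the second observation are in the future, so β drops out: δ^2·348 = δ^4·629 ⇒ δ^2 = 348/629 = 0.55326, so δ = 0.74381.
Substituting δ into 627 = β·δ·895: β = 627/(665.713) ≈ 0.942.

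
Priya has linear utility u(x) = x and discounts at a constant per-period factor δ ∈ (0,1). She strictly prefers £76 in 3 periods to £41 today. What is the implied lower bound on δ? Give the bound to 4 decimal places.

δ > 0.8141

The preference means 41 < δ^3·76.
So δ^3 > 41/76 = 0.53947; taking the cube root of both positive sides preserves the inequality.
δ > 0.53947^(1/3) = 0.8141.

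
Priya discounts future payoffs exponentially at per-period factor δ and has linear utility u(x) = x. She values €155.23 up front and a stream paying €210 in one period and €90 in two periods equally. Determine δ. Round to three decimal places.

δ ≈ 0.590

The stream is worth 210δ + 90δ² today, so 210δ + 90δ² = 155.23.
That is, 90δ² + 210δ − 155.23 = 0, a quadratic in δ.
By the quadratic formula (taking the positive root), δ = (−210 + √99982.80) / 180 ≈ 0.590.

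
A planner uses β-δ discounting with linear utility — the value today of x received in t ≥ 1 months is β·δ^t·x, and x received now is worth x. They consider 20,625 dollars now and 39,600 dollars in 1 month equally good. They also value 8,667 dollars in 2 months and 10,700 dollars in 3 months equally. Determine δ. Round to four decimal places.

δ ≈ 0.8100

Both payoffs in the second observation are in the future, so β drops out: δ^2·8667 = δ^3·10700 ⇒ δ = 8667/10700 = 0.81000.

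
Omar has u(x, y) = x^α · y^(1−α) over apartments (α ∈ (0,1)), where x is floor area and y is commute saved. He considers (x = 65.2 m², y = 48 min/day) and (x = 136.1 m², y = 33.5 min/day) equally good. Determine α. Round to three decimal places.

The Cobb–Douglas utilities coincide, so 65.2^α·48^(1−α) = 136.1^α·33.5^(1−α).
(65.2/136.1)^α = (33.5/48)^(1−α); take logs: α·ln(65.2/136.1) = (1−α)·ln(33.5/48), i.e. α·-0.735930 = (1−α)·-0.359656.
With A = -0.735930 and B = -0.359656: α·A = (1−α)·B, so α = B/(A+B) = -0.359656/-1.095586 ≈ 0.328.

α ≈ 0.328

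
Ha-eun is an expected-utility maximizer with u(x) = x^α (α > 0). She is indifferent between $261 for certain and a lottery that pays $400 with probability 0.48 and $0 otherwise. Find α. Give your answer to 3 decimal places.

α ≈ 1.719

Since u(0) = 0, the lottery's EU is 0.48·400^α.
Equating: 261^α = 0.48·400^α, i.e. 0.6525^α = 0.48.
Take logs: α = ln 0.48 / ln(261/400) ≈ 1.71912.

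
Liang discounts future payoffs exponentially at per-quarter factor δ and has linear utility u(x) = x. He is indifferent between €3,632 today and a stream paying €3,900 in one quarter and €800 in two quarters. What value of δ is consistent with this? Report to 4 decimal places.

δ ≈ 0.8000

Equating present values: 3632 = 3900δ + 800δ².
Rearranged: 800δ² + 3900δ − 3632 = 0.
δ = (−3900 + √(3900² + 4·800·3632)) / (2·800) = (−3900 + √26832400.00) / 1600 ≈ 0.8000.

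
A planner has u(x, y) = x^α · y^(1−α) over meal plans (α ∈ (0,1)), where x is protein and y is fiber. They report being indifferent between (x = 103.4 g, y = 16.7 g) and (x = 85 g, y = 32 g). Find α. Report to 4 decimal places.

The Cobb–Douglas utilities coincide, so 103.4^α·16.7^(1−α) = 85^α·32^(1−α).
(103.4/85)^α = (32/16.7)^(1−α); take logs: α·ln(103.4/85) = (1−α)·ln(32/16.7), i.e. α·0.1959537 = (1−α)·0.6503272.
With A = 0.1959537 and B = 0.6503272: α·A = (1−α)·B, so α = B/(A+B) = 0.6503272/0.8462809 ≈ 0.7685.

α ≈ 0.7685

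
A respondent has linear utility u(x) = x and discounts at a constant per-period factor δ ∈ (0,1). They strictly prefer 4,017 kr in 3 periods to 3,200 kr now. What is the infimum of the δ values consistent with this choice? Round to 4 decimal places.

δ > 0.9270

Under u(x) = x this choice says 3200 < δ^3·4017.
So δ^3 > 3200/4017 = 0.79661; taking the cube root of both positive sides preserves the inequality.
δ > 0.79661^(1/3) = 0.9270.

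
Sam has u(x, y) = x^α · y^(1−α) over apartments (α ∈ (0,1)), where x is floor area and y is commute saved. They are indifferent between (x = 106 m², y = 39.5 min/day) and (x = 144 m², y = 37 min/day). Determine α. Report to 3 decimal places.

The Cobb–Douglas utilities coincide, so 106^α·39.5^(1−α) = 144^α·37^(1−α).
(106/144)^α = (37/39.5)^(1−α); take logs: α·ln(106/144) = (1−α)·ln(37/39.5), i.e. α·-0.306374 = (1−α)·-0.065383.
Thus α·(-0.371757) = -0.065383, so α = -0.065383/-0.371757 ≈ 0.176.

α ≈ 0.176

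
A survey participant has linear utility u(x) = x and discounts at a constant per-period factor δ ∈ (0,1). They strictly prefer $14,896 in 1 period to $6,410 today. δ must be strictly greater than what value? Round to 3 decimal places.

δ > 0.430

Under u(x) = x this choice says 6410 < δ·14896.
So δ > 6410/14896 = 0.43032.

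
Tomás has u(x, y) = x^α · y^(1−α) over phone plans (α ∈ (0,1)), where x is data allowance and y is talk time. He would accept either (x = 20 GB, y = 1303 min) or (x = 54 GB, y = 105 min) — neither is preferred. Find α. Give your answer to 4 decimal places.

α ≈ 0.7172

Indifference: 20^α · 1303^(1−α) = 54^α · 105^(1−α).
Rearrange to (20/54)^α = (105/1303)^(1−α) and take logs: α·-0.9932518 = (1−α)·-2.5184642.
With A = -0.9932518 and B = -2.5184642: α·A = (1−α)·B, so α = B/(A+B) = -2.5184642/-3.5117160 ≈ 0.7172.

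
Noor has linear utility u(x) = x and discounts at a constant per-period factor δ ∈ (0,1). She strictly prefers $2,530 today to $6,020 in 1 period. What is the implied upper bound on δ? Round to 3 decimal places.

δ < 0.420

The preference means 2530 > δ·6020.
So δ < 2530/6020 = 0.42027.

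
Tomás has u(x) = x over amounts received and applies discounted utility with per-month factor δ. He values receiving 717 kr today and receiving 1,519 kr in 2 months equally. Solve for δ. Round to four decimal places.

δ ≈ 0.6870

Indifference means u(717) = δ^2 · u(1519), so δ^2 = u(717)/u(1519).
With u(x) = x: δ^2 = 717/1519 = 0.47202.
So δ = 0.47202^(1/2) ≈ 0.6870.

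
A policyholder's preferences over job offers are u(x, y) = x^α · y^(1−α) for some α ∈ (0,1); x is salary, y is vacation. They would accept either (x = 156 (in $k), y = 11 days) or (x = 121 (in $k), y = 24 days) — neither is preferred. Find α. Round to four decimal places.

α ≈ 0.7543

Indifference: 156^α · 11^(1−α) = 121^α · 24^(1−α).
(156/121)^α = (24/11)^(1−α); take logs: α·ln(156/121) = (1−α)·ln(24/11), i.e. α·0.2540655 = (1−α)·0.7801586.
So α/(1−α) = (0.7801586)/(0.2540655) = 3.0706987, and α = 3.0706987/4.0706987 ≈ 0.7543.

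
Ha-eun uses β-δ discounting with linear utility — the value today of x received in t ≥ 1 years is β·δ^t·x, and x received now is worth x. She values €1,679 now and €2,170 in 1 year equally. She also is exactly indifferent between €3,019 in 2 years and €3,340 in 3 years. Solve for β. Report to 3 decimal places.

The second indifference involves only future payoffs, so β cancels: β·δ^2·3019 = β·δ^3·3340, giving δ = 3019/3340 = 0.90389.
The first indifference: 1679 = β·δ·2170, so β = 1679/(δ·2170) = 1679/(0.90389·2170) ≈ 0.856.

β ≈ 0.856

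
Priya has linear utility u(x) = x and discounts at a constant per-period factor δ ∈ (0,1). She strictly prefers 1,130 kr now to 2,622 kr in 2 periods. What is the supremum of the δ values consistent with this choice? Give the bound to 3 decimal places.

δ < 0.656

The preference means 1130 > δ^2·2622.
So δ^2 < 1130/2622 = 0.43097; taking the square root of both positive sides preserves the inequality.
δ < (1130/2622)^(1/2) ≈ 0.656.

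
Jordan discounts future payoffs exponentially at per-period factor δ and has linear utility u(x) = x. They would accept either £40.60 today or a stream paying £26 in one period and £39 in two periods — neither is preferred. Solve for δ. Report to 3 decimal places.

Present value of the stream is 26·δ + 39·δ². Indifference gives 26δ + 39δ² = 40.60.
So 39δ² + 26δ − 40.60 = 0.
By the quadratic formula (taking the positive root), δ = (−26 + √7009.60) / 78 ≈ 0.740.

δ ≈ 0.740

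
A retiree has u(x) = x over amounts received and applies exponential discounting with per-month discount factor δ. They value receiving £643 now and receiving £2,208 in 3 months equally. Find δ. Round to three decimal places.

Equating discounted utilities: u(643) = δ^3·u(2208) ⇒ δ^3 = u(643)/u(2208).
With u(x) = x: δ^3 = 643/2208 = 0.29121.
Hence δ = (0.29121)^(1/3) = 0.66283.

δ ≈ 0.663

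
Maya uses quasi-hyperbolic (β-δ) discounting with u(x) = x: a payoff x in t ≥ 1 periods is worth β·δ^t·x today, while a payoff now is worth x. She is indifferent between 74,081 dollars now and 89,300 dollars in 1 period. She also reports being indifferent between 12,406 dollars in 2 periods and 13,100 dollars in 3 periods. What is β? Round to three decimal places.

β ≈ 0.876

From the later pair, β·δ^2·12406 = β·δ^3·13100; dividing through, δ = 12406/13100 = 0.94702.
Substituting δ into 74081 = β·δ·89300: β = 74081/(84569.145) ≈ 0.876.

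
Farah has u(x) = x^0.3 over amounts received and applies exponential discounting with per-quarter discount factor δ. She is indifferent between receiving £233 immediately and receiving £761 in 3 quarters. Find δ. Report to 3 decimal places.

The payoff in 3 quarters is discounted by δ^3, so u(233) = δ^3·u(761) and δ^3 = u(233)/u(761).
Since u(x) = x^0.3, δ^3 = (233/761)^0.3 = 0.30618^0.3 = 0.70112.
So δ = 0.70112^(1/3) ≈ 0.888.

δ ≈ 0.888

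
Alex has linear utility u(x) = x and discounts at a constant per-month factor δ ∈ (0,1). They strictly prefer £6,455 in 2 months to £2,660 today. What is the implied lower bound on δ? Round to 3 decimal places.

δ > 0.642

Under u(x) = x this choice says 2660 < δ^2·6455.
Hence δ^2 > 2660/6455 = 0.41208, and x ↦ x^(1/2) is increasing on (0,∞).
δ > 0.41208^(1/2) = 0.642.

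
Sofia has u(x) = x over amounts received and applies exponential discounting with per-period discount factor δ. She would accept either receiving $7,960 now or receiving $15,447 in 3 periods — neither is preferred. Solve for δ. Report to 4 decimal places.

Equating discounted utilities: u(7960) = δ^3·u(15447) ⇒ δ^3 = u(7960)/u(15447).
With u(x) = x: δ^3 = 7960/15447 = 0.51531.
Hence δ = (0.51531)^(1/3) = 0.801720.

δ ≈ 0.8017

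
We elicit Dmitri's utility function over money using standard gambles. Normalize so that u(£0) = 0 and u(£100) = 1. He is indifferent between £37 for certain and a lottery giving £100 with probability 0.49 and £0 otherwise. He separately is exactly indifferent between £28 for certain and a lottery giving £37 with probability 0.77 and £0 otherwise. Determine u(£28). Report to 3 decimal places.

First, u(£37) = 0.49·u(£100) + 0.51·u(£0) = 0.49.
Chaining: u(£28) = 0.77·0.49 + 0.23·0.00 = 0.3773.

0.377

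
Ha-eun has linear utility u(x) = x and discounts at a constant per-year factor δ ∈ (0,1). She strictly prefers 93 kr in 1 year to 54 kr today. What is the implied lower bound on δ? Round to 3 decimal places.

δ > 0.581

The preference means 54 < δ·93.
So δ > 54/93 = 0.58065.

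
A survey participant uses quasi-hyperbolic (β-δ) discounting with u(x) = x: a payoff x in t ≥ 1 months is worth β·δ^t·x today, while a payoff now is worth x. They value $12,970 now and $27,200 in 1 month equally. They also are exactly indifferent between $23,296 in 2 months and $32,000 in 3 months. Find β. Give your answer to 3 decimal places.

The second indifference involves only future payoffs, so β cancels: β·δ^2·23296 = β·δ^3·32000, giving δ = 23296/32000 = 0.72800.
Now use the now-vs-future pair: 12970 = β·δ·27200 gives β = 12970/(0.72800·27200) ≈ 0.655.

β ≈ 0.655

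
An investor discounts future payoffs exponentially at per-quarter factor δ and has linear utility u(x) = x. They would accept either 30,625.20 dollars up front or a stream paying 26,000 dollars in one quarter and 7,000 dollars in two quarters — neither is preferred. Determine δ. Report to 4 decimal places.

Present value of the stream is 26000·δ + 7000·δ². Indifference gives 26000δ + 7000δ² = 30625.20.
That is, 7000δ² + 26000δ − 30625.20 = 0, a quadratic in δ.
δ = (−26000 + √(26000² + 4·7000·30625.20)) / (2·7000) = (−26000 + √1533505600.00) / 14000 ≈ 0.9400.

δ ≈ 0.9400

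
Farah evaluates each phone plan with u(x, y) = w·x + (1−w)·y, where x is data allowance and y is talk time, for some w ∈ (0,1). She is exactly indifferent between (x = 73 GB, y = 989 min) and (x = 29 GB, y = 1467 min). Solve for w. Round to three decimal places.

u(73,989) = u(29,1467) means w·73 + (1−w)·989 = w·29 + (1−w)·1467.
w·(73−29) = (1−w)·(1467−989), i.e. w·44 = (1−w)·478.
So w/(1−w) = 478/44 = 10.8636, giving w = 478/(44+478) = 0.916.

w = 0.916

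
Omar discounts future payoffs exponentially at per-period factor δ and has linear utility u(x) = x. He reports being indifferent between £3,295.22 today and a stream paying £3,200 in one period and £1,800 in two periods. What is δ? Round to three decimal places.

δ ≈ 0.730

Equating present values: 3295.22 = 3200δ + 1800δ².
Rearranged: 1800δ² + 3200δ − 3295.22 = 0.
The positive root is δ = [−3200 + √(3200² + 4·1800·3295.22)] / (2·1800) = (−3200 + 5828.000)/3600 ≈ 0.730.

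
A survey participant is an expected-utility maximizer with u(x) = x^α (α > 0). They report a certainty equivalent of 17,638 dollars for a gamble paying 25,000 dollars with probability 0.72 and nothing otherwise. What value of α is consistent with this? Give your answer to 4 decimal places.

α ≈ 0.9418

Since u(0) = 0, the lottery's EU is 0.72·25000^α.
Setting u(17638) equal to that: 17638^α = 0.72·25000^α ⇒ (17638/25000)^α = 0.72.
α = ln(0.72) / ln(17638/25000) = -0.3285041/-0.3488202 ≈ 0.9418.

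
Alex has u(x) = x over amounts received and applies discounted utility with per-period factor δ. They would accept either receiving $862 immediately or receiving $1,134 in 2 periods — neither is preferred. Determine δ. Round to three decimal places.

δ ≈ 0.872

Equating discounted utilities: u(862) = δ^2·u(1134) ⇒ δ^2 = u(862)/u(1134).
With u(x) = x: δ^2 = 862/1134 = 0.76014.
Taking the square root: δ = 0.76014^(1/2) ≈ 0.872.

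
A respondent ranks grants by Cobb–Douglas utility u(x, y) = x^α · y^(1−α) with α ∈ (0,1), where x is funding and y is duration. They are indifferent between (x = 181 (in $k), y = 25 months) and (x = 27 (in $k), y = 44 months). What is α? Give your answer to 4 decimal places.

α ≈ 0.2291

Indifference: 181^α · 25^(1−α) = 27^α · 44^(1−α).
Taking logs: α·ln 181 + (1−α)·ln 25 = α·ln 27 + (1−α)·ln 44, i.e. α·1.9026602 = (1−α)·0.5653138.
Thus α·(2.4679740) = 0.5653138, so α = 0.5653138/2.4679740 ≈ 0.2291.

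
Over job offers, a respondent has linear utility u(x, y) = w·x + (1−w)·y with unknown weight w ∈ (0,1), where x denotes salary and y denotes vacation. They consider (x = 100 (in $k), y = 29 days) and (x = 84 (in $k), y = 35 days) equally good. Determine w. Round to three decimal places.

u(100,29) = u(84,35) means w·100 + (1−w)·29 = w·84 + (1−w)·35.
Collecting terms: w·16 = (1−w)·6.
So w/(1−w) = 6/16 = 0.3750, giving w = 6/(16+6) = 0.273.

w = 0.273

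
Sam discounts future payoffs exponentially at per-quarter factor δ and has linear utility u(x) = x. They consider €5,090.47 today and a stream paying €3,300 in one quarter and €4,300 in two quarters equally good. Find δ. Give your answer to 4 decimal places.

The stream is worth 3300δ + 4300δ² today, so 3300δ + 4300δ² = 5090.47.
Rearranged: 4300δ² + 3300δ − 5090.47 = 0.
δ = (−3300 + √(3300² + 4·4300·5090.47)) / (2·4300) = (−3300 + √98446084.00) / 8600 ≈ 0.7700.

δ ≈ 0.7700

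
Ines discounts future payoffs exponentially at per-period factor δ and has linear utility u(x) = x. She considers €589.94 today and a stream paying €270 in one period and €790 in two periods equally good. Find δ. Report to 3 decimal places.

Present value of the stream is 270·δ + 790·δ². Indifference gives 270δ + 790δ² = 589.94.
That is, 790δ² + 270δ − 589.94 = 0, a quadratic in δ.
The positive root is δ = [−270 + √(270² + 4·790·589.94)] / (2·790) = (−270 + 1391.801)/1580 ≈ 0.710.

δ ≈ 0.710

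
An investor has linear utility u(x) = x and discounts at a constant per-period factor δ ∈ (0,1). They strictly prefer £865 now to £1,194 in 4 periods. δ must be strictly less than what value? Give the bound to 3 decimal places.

Under u(x) = x this choice says 865 > δ^4·1194.
Hence δ^4 < 865/1194 = 0.72446, and x ↦ x^(1/4) is increasing on (0,∞).
δ < (865/1194)^(1/4) ≈ 0.923.

δ < 0.923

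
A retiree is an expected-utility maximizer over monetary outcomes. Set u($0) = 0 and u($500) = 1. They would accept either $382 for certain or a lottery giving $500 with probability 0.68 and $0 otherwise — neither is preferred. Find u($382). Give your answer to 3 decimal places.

u($382) equals the lottery's expected utility: 0.68·1 + 0.32·0 = 0.68.

0.680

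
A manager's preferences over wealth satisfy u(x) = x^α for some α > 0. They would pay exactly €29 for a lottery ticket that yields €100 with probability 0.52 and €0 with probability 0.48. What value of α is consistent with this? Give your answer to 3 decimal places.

Since u(0) = 0, the lottery's EU is 0.52·100^α.
Setting u(29) equal to that: 29^α = 0.52·100^α ⇒ (29/100)^α = 0.52.
Taking logs: α·ln(29/100) = ln(0.52), so α = -0.653926 / -1.237874 ≈ 0.528.

α ≈ 0.528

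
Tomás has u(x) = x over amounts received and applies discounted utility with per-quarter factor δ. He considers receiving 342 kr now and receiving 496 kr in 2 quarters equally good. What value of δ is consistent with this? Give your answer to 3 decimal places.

δ ≈ 0.830

Equating discounted utilities: u(342) = δ^2·u(496) ⇒ δ^2 = u(342)/u(496).
With u(x) = x: δ^2 = 342/496 = 0.68952.
So δ = 0.68952^(1/2) ≈ 0.830.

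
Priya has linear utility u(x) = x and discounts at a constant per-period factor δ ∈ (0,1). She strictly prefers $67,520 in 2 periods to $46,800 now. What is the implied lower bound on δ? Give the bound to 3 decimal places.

δ > 0.833

Comparing present values: 46800 < δ^2·67520.
Hence δ^2 > 46800/67520 = 0.69313, and x ↦ x^(1/2) is increasing on (0,∞).
δ > 0.69313^(1/2) = 0.833.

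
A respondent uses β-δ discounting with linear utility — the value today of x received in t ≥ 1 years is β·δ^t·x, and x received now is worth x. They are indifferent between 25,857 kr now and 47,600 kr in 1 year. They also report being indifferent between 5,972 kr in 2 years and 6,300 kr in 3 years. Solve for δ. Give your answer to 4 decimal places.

From the later pair, β·δ^2·5972 = β·δ^3·6300; dividing through, δ = 5972/6300 = 0.94794.

δ ≈ 0.9479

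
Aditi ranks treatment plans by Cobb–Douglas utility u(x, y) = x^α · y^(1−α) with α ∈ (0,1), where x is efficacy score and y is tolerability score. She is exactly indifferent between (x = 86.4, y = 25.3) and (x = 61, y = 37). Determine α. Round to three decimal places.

Indifference: 86.4^α · 25.3^(1−α) = 61^α · 37^(1−α).
Taking logs: α·ln 86.4 + (1−α)·ln 25.3 = α·ln 61 + (1−α)·ln 37, i.e. α·0.348114 = (1−α)·0.380114.
With A = 0.348114 and B = 0.380114: α·A = (1−α)·B, so α = B/(A+B) = 0.380114/0.728228 ≈ 0.522.

α ≈ 0.522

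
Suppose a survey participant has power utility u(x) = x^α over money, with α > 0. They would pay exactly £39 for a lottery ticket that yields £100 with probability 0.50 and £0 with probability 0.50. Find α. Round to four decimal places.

α ≈ 0.7361

The lottery's expected utility is 0.50·u(100) + 0.50·u(0) = 0.50·100^α (since u(0) = 0 for α > 0).
Indifference: 39^α = 0.50·100^α, so (39/100)^α = 0.50.
Take logs: α = ln 0.50 / ln(39/100) ≈ 0.736131.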